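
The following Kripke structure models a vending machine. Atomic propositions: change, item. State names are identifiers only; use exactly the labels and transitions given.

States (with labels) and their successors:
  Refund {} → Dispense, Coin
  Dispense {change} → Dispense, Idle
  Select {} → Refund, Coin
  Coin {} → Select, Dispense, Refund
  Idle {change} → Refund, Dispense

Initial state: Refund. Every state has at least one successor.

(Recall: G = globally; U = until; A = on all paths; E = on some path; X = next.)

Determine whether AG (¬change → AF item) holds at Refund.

States satisfying ¬change → AF item: {Dispense, Idle}.
States satisfying AG (¬change → AF item): ∅.
Coin is reachable from Refund and violates ¬change → AF item, so AG fails at Refund.
Refund ∉ Sat(AG (¬change → AF item)).

Does not hold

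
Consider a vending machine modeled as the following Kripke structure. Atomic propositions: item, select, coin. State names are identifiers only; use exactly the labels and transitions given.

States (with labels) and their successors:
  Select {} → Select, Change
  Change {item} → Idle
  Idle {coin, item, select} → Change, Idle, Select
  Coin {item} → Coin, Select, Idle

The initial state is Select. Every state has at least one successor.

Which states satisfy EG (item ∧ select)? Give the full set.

States satisfying item ∧ select: {Idle}.
States satisfying EG (item ∧ select): {Idle}.

{Idle}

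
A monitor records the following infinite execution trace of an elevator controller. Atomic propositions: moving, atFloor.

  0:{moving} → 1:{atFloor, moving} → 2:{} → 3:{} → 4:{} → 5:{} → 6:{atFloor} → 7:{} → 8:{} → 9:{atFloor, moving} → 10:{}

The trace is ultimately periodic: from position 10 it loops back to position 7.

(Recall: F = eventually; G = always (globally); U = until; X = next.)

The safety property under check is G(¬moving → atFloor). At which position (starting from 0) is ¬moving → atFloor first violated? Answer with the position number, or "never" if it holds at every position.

2

Check ¬moving → atFloor at each position in order: 0 ✓, 1 ✓.
At position 2 the labels are {}, so ¬moving → atFloor is false there. This is the first violation.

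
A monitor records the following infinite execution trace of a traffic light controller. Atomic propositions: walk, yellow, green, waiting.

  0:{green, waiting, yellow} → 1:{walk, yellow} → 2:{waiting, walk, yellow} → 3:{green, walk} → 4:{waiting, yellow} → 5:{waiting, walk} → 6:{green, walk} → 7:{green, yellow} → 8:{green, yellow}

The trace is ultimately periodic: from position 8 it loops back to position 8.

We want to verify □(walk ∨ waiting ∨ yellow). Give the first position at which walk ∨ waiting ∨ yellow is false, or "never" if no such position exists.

walk ∨ waiting ∨ yellow holds at every position 0..8, and those are all the positions the trace ever visits, so the invariant □(walk ∨ waiting ∨ yellow) is never violated.

never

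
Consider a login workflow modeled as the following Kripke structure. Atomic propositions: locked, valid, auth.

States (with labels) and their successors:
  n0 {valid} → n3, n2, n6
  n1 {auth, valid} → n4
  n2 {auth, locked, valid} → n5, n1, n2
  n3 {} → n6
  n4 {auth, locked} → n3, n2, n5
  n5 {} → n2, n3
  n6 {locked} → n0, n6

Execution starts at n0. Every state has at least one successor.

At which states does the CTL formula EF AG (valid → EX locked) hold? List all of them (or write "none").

States satisfying AG (valid → EX locked): {n0, n1, n2, n3, n4, n5, n6}.
States satisfying EF AG (valid → EX locked): {n0, n1, n2, n3, n4, n5, n6}.

{n0, n1, n2, n3, n4, n5, n6}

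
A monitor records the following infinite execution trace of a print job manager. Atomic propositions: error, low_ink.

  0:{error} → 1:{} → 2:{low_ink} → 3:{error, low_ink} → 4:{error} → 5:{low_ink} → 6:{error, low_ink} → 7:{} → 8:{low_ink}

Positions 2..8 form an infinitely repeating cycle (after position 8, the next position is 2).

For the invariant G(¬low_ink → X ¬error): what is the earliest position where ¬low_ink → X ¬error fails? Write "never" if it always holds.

¬low_ink → X ¬error holds at every position 0..8, and those are all the positions the trace ever visits, so the invariant G(¬low_ink → X ¬error) is never violated.

never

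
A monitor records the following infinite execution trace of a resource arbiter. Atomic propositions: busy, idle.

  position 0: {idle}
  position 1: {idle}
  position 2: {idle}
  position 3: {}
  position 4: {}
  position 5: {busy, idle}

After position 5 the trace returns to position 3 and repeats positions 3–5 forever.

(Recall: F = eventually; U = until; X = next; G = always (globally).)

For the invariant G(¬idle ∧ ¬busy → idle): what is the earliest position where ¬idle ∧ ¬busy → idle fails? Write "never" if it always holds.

Check ¬idle ∧ ¬busy → idle at each position in order: 0 ✓, 1 ✓, 2 ✓.
At position 3 the labels are {}, so ¬idle ∧ ¬busy → idle is false there. This is the first violation.

3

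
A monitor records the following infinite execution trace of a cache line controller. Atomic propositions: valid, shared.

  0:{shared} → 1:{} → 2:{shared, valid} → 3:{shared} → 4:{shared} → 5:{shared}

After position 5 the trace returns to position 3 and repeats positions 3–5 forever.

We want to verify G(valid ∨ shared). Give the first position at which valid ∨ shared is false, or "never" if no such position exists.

1

Check valid ∨ shared at each position in order: 0 ✓.
At position 1 the labels are {}, so valid ∨ shared is false there. This is the first violation.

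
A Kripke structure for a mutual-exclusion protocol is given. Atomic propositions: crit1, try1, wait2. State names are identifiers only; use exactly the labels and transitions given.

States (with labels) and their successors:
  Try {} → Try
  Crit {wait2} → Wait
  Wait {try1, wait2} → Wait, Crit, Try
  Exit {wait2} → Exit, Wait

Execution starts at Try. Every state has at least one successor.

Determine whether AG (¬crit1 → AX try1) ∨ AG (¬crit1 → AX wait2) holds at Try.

States satisfying ¬crit1 → AX try1: {Crit}.
States satisfying AG (¬crit1 → AX try1): ∅.
States satisfying ¬crit1 → AX wait2: {Crit, Exit}.
States satisfying AG (¬crit1 → AX wait2): ∅.
States satisfying AG (¬crit1 → AX try1) ∨ AG (¬crit1 → AX wait2): ∅.
Try ∉ Sat(AG (¬crit1 → AX try1) ∨ AG (¬crit1 → AX wait2)).

Does not hold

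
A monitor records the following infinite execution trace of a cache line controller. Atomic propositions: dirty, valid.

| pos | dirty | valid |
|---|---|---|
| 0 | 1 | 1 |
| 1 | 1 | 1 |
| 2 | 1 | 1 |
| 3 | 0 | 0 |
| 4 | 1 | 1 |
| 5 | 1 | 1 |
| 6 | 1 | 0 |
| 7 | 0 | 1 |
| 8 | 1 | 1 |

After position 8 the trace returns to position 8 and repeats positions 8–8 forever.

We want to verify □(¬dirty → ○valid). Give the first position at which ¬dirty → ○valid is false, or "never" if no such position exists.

¬dirty → ○valid holds at every position 0..8, and those are all the positions the trace ever visits, so the invariant □(¬dirty → ○valid) is never violated.

never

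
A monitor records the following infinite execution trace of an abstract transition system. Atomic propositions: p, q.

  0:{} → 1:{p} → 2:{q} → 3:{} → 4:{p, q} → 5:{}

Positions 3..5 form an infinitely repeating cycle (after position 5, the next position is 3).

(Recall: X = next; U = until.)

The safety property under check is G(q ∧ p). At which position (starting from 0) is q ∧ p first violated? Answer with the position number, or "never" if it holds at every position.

At position 0 the labels are {}, so q ∧ p is false there. This is the first violation.

0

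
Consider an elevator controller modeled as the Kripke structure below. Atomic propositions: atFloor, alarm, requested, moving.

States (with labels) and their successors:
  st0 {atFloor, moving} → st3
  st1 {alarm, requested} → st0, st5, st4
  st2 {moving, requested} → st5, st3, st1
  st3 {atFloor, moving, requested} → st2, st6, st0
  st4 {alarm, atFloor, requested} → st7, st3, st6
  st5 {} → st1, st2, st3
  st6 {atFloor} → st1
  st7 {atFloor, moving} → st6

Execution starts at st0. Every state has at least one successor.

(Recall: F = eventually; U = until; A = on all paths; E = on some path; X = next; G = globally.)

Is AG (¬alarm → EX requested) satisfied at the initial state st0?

Violated

States satisfying ¬alarm → EX requested: {st0, st1, st2, st3, st4, st5, st6}.
States satisfying AG (¬alarm → EX requested): ∅.
st7 is reachable from st0 and violates ¬alarm → EX requested, so AG fails at st0.
st0 ∉ Sat(AG (¬alarm → EX requested)).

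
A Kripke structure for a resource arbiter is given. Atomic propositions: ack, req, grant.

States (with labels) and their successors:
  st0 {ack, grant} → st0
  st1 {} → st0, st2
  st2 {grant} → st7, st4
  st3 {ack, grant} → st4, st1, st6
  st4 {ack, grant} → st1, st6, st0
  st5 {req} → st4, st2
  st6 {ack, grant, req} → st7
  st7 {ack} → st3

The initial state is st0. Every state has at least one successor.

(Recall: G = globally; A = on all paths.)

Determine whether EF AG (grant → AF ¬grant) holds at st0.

States satisfying AG (grant → AF ¬grant): ∅.
States satisfying EF AG (grant → AF ¬grant): ∅.
No suitable path/successor from st0 witnesses the formula.
st0 ∉ Sat(EF AG (grant → AF ¬grant)).

No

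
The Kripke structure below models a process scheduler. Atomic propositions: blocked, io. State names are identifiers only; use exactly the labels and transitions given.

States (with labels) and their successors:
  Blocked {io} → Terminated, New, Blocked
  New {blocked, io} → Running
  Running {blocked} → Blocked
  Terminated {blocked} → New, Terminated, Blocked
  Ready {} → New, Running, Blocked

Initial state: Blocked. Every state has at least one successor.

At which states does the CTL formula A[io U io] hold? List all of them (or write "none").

{Blocked, New}

States satisfying io: {Blocked, New}.
States satisfying A[io U io]: {Blocked, New}.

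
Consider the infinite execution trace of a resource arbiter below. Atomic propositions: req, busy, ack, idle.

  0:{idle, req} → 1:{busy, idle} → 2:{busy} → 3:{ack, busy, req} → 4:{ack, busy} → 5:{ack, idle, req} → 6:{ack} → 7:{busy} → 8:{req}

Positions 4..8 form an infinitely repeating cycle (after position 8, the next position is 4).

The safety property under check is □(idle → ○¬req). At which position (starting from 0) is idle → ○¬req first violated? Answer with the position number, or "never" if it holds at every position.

never

idle → ○¬req holds at every position 0..8, and those are all the positions the trace ever visits, so the invariant □(idle → ○¬req) is never violated.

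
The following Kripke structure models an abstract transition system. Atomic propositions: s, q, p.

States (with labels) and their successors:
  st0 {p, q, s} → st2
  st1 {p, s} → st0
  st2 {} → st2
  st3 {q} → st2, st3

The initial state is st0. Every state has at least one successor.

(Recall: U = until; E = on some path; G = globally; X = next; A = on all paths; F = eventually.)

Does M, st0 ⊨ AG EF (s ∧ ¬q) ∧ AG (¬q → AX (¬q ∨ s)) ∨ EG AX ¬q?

States satisfying EF (s ∧ ¬q): {st1}.
States satisfying AG EF (s ∧ ¬q): ∅.
States satisfying ¬q → AX (¬q ∨ s): {st0, st1, st2, st3}.
States satisfying AG (¬q → AX (¬q ∨ s)): {st0, st1, st2, st3}.
States satisfying AG EF (s ∧ ¬q) ∧ AG (¬q → AX (¬q ∨ s)): ∅.
States satisfying AX ¬q: {st0, st2}.
States satisfying EG AX ¬q: {st0, st2}.
States satisfying AG EF (s ∧ ¬q) ∧ AG (¬q → AX (¬q ∨ s)) ∨ EG AX ¬q: {st0, st2}.
st0 ∈ Sat(AG EF (s ∧ ¬q) ∧ AG (¬q → AX (¬q ∨ s)) ∨ EG AX ¬q).

Holds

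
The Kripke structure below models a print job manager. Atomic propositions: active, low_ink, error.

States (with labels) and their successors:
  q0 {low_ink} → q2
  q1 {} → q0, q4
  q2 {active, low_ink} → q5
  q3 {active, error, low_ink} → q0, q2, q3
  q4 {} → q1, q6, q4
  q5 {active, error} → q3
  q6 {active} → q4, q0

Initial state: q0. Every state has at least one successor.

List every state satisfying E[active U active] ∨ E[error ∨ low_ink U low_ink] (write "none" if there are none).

{q0, q2, q3, q5, q6}

States satisfying active: {q2, q3, q5, q6}.
States satisfying E[active U active]: {q2, q3, q5, q6}.
States satisfying error ∨ low_ink: {q0, q2, q3, q5}.
States satisfying low_ink: {q0, q2, q3}.
States satisfying E[error ∨ low_ink U low_ink]: {q0, q2, q3, q5}.
States satisfying E[active U active] ∨ E[error ∨ low_ink U low_ink]: {q0, q2, q3, q5, q6}.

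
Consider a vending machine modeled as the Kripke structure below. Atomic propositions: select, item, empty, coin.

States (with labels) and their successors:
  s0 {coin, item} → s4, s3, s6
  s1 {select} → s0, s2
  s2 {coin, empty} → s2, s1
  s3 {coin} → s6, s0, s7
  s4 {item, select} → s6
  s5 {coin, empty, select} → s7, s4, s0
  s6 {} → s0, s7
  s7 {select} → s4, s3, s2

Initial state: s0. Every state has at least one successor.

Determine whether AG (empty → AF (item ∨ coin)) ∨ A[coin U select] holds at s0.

States satisfying empty → AF (item ∨ coin): {s0, s1, s2, s3, s4, s5, s6, s7}.
States satisfying AG (empty → AF (item ∨ coin)): {s0, s1, s2, s3, s4, s5, s6, s7}.
States satisfying coin: {s0, s2, s3, s5}.
States satisfying select: {s1, s4, s5, s7}.
States satisfying A[coin U select]: {s1, s4, s5, s7}.
States satisfying AG (empty → AF (item ∨ coin)) ∨ A[coin U select]: {s0, s1, s2, s3, s4, s5, s6, s7}.
s0 ∈ Sat(AG (empty → AF (item ∨ coin)) ∨ A[coin U select]).

Yes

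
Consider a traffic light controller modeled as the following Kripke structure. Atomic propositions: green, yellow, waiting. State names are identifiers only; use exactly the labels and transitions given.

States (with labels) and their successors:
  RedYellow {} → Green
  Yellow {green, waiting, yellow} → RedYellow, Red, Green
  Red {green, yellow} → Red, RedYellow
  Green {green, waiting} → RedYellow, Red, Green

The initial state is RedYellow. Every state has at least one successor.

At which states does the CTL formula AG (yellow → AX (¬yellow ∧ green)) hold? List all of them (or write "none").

States satisfying yellow → AX (¬yellow ∧ green): {RedYellow, Green}.
States satisfying AG (yellow → AX (¬yellow ∧ green)): ∅.

none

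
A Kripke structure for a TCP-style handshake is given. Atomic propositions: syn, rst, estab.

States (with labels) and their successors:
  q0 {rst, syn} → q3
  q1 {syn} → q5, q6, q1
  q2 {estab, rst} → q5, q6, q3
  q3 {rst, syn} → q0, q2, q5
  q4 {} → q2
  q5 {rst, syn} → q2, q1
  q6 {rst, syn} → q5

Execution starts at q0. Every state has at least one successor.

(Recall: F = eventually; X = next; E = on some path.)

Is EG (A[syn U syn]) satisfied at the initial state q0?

States satisfying A[syn U syn]: {q0, q1, q3, q5, q6}.
States satisfying EG (A[syn U syn]): {q0, q1, q3, q5, q6}.
q0 ∈ Sat(EG (A[syn U syn])).

Yes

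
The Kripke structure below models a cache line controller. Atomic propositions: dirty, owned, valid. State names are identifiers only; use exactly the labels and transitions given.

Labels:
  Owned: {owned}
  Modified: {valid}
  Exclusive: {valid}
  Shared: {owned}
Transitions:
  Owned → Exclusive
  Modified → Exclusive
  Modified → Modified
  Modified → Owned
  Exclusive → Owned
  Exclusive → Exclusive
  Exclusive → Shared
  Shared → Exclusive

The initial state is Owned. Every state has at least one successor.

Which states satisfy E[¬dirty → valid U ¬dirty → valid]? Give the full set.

States satisfying ¬dirty → valid: {Modified, Exclusive}.
States satisfying E[¬dirty → valid U ¬dirty → valid]: {Modified, Exclusive}.

{Modified, Exclusive}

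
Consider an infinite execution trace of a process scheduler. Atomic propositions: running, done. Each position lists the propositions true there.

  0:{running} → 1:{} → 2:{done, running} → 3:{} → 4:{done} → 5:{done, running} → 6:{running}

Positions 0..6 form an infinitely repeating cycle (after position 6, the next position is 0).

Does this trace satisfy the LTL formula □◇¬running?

Satisfied

◇¬running holds at every position 0..6, and those are all positions ever visited, so □◇¬running holds.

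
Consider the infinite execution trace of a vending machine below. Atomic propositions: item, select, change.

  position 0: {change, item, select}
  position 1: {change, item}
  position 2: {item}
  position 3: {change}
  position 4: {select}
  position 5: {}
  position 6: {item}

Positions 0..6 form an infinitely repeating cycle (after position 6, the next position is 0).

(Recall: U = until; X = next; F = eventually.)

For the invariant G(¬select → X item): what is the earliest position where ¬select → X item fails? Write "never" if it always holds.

2

Check ¬select → X item at each position in order: 0 ✓, 1 ✓.
At position 2 the labels are {item} and the next position 3 has {change}, so ¬select → X item is false there. This is the first violation.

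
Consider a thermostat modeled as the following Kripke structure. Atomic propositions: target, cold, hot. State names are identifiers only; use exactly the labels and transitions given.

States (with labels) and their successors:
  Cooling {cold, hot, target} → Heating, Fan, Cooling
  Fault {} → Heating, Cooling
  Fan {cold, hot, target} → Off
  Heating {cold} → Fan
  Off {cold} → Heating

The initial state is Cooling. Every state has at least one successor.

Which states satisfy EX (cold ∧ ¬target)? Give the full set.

States satisfying cold ∧ ¬target: {Heating, Off}.
States satisfying EX (cold ∧ ¬target): {Cooling, Fault, Fan, Off}.

{Cooling, Fault, Fan, Off}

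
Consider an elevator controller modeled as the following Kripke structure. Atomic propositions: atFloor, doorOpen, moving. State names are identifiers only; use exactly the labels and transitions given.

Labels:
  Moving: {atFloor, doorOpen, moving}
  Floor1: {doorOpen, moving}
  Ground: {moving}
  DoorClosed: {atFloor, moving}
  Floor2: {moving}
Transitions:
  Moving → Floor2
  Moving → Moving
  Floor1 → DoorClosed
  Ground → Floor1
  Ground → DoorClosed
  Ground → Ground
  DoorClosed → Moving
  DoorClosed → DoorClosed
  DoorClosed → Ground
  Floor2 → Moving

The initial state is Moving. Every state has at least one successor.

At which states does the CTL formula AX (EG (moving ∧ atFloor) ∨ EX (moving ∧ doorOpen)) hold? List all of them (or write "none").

{Moving, Floor1, DoorClosed, Floor2}

States satisfying EG (moving ∧ atFloor) ∨ EX (moving ∧ doorOpen): {Moving, Ground, DoorClosed, Floor2}.
States satisfying AX (EG (moving ∧ atFloor) ∨ EX (moving ∧ doorOpen)): {Moving, Floor1, DoorClosed, Floor2}.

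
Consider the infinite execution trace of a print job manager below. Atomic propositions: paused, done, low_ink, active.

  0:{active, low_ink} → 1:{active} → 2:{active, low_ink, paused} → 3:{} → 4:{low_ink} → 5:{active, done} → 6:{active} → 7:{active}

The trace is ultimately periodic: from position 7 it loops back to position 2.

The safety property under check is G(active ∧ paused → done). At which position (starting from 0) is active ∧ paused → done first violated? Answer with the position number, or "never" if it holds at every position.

Check active ∧ paused → done at each position in order: 0 ✓, 1 ✓.
At position 2 the labels are {active, low_ink, paused}, so active ∧ paused → done is false there. This is the first violation.

2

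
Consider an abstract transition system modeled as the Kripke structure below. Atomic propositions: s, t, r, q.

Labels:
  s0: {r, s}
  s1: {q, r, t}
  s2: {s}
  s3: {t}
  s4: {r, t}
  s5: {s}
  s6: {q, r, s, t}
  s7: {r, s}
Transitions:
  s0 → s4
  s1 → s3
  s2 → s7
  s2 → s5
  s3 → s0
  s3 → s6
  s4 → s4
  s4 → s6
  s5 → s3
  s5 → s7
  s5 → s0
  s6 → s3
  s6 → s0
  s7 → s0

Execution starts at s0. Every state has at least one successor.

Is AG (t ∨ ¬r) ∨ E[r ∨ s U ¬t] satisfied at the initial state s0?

Yes

States satisfying t ∨ ¬r: {s1, s2, s3, s4, s5, s6}.
States satisfying AG (t ∨ ¬r): ∅.
States satisfying r ∨ s: {s0, s1, s2, s4, s5, s6, s7}.
States satisfying ¬t: {s0, s2, s5, s7}.
States satisfying E[r ∨ s U ¬t]: {s0, s2, s4, s5, s6, s7}.
States satisfying AG (t ∨ ¬r) ∨ E[r ∨ s U ¬t]: {s0, s2, s4, s5, s6, s7}.
s0 ∈ Sat(AG (t ∨ ¬r) ∨ E[r ∨ s U ¬t]).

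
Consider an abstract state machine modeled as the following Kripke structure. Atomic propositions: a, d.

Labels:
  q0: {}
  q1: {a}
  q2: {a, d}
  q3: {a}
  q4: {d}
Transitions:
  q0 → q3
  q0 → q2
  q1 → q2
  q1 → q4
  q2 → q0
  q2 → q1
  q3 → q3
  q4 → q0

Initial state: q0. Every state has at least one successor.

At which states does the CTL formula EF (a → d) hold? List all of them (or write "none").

States satisfying a → d: {q0, q2, q4}.
States satisfying EF (a → d): {q0, q1, q2, q4}.

{q0, q1, q2, q4}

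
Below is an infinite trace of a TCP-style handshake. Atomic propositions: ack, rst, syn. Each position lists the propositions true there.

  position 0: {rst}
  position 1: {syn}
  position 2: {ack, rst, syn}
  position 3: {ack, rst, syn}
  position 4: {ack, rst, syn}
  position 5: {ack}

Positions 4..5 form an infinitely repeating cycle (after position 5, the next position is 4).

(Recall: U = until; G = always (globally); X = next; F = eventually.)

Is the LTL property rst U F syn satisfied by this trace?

Holds

Walking from position 0: F syn first holds at position 0, and rst holds at every earlier position along the way, so rst U F syn holds.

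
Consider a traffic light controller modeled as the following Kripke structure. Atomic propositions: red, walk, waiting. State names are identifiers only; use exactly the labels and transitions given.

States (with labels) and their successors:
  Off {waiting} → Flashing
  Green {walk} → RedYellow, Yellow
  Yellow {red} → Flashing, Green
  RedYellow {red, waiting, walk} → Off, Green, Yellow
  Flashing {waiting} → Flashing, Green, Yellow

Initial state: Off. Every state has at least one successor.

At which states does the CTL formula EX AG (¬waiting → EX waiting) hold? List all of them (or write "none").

States satisfying AG (¬waiting → EX waiting): {Off, Green, Yellow, RedYellow, Flashing}.
States satisfying EX AG (¬waiting → EX waiting): {Off, Green, Yellow, RedYellow, Flashing}.

{Off, Green, Yellow, RedYellow, Flashing}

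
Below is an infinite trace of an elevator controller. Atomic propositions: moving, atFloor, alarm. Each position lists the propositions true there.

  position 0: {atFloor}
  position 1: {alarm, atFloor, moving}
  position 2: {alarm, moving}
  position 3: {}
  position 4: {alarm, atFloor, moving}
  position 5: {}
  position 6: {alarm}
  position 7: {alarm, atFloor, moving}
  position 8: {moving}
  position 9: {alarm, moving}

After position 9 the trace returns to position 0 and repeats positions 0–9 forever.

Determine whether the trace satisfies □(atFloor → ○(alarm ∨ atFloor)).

atFloor → ○(alarm ∨ atFloor) must hold at every position from 0 onward. It fails at position 4, so □(atFloor → ○(alarm ∨ atFloor)) is false.
Positions where atFloor holds: 0, 1, 4, 7.
Check ○(alarm ∨ atFloor) at each: 0→ok, 1→ok, 4→fails, 7→fails.

No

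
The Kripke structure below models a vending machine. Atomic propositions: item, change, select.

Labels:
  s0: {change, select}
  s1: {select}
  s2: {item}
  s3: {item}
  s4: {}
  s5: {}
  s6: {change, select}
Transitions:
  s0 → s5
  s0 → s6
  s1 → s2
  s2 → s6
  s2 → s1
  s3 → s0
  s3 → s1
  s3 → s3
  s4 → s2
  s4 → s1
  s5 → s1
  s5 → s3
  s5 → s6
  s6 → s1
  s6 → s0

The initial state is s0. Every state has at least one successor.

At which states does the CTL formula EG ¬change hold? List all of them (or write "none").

States satisfying ¬change: {s1, s2, s3, s4, s5}.
States satisfying EG ¬change: {s1, s2, s3, s4, s5}.

{s1, s2, s3, s4, s5}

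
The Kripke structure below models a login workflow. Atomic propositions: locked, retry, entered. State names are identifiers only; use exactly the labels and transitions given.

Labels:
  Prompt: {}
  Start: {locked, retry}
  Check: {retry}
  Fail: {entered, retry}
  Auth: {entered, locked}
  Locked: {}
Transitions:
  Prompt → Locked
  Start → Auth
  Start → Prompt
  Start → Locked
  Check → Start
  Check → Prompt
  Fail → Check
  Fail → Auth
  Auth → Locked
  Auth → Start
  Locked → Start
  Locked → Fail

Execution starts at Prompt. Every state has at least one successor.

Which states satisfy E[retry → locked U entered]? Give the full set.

States satisfying retry → locked: {Prompt, Start, Auth, Locked}.
States satisfying entered: {Fail, Auth}.
States satisfying E[retry → locked U entered]: {Prompt, Start, Fail, Auth, Locked}.

{Prompt, Start, Fail, Auth, Locked}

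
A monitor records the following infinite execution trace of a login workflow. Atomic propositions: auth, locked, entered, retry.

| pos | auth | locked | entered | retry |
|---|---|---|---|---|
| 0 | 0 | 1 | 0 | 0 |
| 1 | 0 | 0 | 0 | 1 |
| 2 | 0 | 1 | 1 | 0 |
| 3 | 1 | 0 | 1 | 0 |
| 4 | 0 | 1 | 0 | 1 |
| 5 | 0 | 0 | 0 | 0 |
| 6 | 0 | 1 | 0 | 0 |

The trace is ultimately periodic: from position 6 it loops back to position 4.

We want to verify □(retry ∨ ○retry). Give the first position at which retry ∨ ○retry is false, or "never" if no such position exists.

2

Check retry ∨ ○retry at each position in order: 0 ✓, 1 ✓.
At position 2 the labels are {entered, locked} and the next position 3 has {auth, entered}, so retry ∨ ○retry is false there. This is the first violation.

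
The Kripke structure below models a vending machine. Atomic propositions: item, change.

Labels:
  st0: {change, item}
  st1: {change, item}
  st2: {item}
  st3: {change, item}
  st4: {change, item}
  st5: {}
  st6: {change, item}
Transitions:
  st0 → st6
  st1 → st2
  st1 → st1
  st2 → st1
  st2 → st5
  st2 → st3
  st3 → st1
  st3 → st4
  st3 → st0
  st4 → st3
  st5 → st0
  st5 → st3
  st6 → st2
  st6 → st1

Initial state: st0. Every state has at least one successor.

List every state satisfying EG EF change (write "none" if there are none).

{st0, st1, st2, st3, st4, st5, st6}

States satisfying EF change: {st0, st1, st2, st3, st4, st5, st6}.
States satisfying EG EF change: {st0, st1, st2, st3, st4, st5, st6}.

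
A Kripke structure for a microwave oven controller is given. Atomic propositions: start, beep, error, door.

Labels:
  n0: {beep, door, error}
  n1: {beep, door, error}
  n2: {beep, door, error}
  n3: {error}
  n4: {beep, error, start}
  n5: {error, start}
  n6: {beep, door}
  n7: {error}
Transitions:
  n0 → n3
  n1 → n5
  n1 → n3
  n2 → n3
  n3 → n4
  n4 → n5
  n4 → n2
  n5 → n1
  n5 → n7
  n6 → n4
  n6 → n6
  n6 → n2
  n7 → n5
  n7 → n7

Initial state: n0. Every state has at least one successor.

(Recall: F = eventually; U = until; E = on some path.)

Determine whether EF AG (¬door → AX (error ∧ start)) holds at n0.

States satisfying AG (¬door → AX (error ∧ start)): ∅.
States satisfying EF AG (¬door → AX (error ∧ start)): ∅.
No suitable path/successor from n0 witnesses the formula.
n0 ∉ Sat(EF AG (¬door → AX (error ∧ start))).

Violated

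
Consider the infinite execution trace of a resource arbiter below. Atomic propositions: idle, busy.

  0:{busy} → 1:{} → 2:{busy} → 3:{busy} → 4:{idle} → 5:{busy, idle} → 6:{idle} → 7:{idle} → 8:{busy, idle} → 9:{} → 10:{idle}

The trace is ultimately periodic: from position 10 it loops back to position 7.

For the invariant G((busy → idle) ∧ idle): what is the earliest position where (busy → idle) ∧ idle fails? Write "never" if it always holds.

0

At position 0 the labels are {busy}, so (busy → idle) ∧ idle is false there. This is the first violation.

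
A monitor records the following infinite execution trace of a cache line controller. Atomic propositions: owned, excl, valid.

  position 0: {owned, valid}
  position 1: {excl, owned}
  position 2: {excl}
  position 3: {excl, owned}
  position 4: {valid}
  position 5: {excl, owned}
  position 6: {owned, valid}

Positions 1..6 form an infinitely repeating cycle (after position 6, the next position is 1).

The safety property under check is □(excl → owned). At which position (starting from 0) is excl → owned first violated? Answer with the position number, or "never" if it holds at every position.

2

Check excl → owned at each position in order: 0 ✓, 1 ✓.
At position 2 the labels are {excl}, so excl → owned is false there. This is the first violation.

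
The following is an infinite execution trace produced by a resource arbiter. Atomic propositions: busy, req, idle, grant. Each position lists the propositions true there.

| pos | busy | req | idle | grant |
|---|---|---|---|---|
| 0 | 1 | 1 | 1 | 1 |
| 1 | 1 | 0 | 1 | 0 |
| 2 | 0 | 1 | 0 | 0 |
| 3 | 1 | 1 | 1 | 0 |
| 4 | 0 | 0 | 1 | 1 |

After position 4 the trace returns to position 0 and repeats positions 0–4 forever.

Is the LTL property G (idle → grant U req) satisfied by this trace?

idle → grant U req must hold at every position from 0 onward. It fails at position 1, so G (idle → grant U req) is false.
Positions where idle holds: 0, 1, 3, 4.
Check grant U req at each: 0→ok, 1→fails, 3→ok, 4→ok.

No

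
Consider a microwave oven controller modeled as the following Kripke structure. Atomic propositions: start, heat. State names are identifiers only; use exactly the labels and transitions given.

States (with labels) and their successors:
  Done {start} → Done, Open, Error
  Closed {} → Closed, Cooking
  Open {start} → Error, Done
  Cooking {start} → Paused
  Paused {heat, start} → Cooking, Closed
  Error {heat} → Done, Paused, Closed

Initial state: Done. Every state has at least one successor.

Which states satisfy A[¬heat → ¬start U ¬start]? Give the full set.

States satisfying ¬heat → ¬start: {Closed, Paused, Error}.
States satisfying ¬start: {Closed, Error}.
States satisfying A[¬heat → ¬start U ¬start]: {Closed, Error}.

{Closed, Error}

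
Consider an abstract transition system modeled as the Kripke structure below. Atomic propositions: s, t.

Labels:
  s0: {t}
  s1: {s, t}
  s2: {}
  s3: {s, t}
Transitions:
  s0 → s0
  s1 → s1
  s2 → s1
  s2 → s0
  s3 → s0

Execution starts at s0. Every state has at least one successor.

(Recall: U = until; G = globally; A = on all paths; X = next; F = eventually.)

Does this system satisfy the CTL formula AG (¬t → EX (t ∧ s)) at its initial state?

Satisfied

States satisfying ¬t → EX (t ∧ s): {s0, s1, s2, s3}.
States satisfying AG (¬t → EX (t ∧ s)): {s0, s1, s2, s3}.
Every state reachable from s0 satisfies ¬t → EX (t ∧ s).
s0 ∈ Sat(AG (¬t → EX (t ∧ s))).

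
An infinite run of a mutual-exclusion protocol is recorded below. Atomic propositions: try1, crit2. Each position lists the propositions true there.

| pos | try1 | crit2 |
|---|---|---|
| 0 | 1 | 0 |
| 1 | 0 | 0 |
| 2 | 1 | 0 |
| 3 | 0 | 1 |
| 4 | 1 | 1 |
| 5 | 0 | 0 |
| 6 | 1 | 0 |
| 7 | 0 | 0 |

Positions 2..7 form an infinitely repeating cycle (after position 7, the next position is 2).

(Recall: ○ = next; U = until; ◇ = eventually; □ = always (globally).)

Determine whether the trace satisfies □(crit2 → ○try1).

crit2 → ○try1 must hold at every position from 0 onward. It fails at position 4, so □(crit2 → ○try1) is false.
Positions where crit2 holds: 3, 4.
Check ○try1 at each: 3→ok, 4→fails.

Does not hold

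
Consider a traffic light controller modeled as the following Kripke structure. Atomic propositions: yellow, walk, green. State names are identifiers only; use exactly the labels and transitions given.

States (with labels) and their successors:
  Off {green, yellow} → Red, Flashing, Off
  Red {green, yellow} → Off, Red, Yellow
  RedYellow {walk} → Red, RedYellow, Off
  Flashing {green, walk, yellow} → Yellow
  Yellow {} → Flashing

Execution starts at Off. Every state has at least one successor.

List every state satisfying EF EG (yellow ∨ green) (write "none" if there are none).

States satisfying EG (yellow ∨ green): {Off, Red}.
States satisfying EF EG (yellow ∨ green): {Off, Red, RedYellow}.

{Off, Red, RedYellow}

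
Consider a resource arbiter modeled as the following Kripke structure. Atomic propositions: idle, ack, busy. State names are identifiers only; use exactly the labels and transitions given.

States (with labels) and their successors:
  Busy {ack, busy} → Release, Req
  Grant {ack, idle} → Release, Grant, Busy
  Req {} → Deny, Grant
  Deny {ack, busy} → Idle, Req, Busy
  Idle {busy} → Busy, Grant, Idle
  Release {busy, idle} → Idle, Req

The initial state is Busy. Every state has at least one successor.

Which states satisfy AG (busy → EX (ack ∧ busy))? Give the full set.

none

States satisfying busy → EX (ack ∧ busy): {Grant, Req, Deny, Idle}.
States satisfying AG (busy → EX (ack ∧ busy)): ∅.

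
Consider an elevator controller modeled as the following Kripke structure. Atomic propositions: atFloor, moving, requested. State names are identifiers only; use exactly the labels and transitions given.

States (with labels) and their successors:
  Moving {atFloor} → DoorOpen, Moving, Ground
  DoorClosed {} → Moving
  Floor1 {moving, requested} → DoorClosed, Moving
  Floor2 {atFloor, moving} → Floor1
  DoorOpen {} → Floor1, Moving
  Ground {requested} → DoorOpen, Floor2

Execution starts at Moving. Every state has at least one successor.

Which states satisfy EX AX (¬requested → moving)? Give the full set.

States satisfying AX (¬requested → moving): {Floor2}.
States satisfying EX AX (¬requested → moving): {Ground}.

{Ground}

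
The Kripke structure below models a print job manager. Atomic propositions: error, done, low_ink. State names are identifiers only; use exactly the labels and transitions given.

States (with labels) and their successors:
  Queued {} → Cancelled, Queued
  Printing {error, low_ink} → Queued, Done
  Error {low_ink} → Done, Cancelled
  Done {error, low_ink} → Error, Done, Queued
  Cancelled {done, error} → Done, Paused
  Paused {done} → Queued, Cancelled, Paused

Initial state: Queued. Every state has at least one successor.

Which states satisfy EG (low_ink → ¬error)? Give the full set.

States satisfying low_ink → ¬error: {Queued, Error, Cancelled, Paused}.
States satisfying EG (low_ink → ¬error): {Queued, Error, Cancelled, Paused}.

{Queued, Error, Cancelled, Paused}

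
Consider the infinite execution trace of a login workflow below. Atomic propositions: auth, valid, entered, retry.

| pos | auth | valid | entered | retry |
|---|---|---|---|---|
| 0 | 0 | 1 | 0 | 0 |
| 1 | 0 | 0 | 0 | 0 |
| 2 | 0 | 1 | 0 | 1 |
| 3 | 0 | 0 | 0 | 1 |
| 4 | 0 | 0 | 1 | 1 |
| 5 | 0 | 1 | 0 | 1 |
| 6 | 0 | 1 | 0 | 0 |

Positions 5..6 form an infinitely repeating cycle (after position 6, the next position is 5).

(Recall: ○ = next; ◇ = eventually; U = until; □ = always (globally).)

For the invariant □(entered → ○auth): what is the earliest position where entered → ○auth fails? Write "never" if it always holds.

Check entered → ○auth at each position in order: 0 ✓, 1 ✓, 2 ✓, 3 ✓.
At position 4 the labels are {entered, retry} and the next position 5 has {retry, valid}, so entered → ○auth is false there. This is the first violation.

4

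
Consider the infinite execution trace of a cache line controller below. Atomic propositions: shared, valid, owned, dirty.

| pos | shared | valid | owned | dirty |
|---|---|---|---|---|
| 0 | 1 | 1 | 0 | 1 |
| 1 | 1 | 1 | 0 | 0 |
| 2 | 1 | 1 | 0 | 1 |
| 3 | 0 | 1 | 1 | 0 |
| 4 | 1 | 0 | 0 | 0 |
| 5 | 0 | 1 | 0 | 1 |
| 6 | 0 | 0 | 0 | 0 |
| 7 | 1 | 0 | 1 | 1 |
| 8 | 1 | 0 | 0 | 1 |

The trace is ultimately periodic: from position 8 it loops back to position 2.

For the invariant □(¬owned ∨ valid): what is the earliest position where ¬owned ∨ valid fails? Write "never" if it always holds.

Check ¬owned ∨ valid at each position in order: 0 ✓, 1 ✓, 2 ✓, 3 ✓, 4 ✓, 5 ✓, 6 ✓.
At position 7 the labels are {dirty, owned, shared}, so ¬owned ∨ valid is false there. This is the first violation.

7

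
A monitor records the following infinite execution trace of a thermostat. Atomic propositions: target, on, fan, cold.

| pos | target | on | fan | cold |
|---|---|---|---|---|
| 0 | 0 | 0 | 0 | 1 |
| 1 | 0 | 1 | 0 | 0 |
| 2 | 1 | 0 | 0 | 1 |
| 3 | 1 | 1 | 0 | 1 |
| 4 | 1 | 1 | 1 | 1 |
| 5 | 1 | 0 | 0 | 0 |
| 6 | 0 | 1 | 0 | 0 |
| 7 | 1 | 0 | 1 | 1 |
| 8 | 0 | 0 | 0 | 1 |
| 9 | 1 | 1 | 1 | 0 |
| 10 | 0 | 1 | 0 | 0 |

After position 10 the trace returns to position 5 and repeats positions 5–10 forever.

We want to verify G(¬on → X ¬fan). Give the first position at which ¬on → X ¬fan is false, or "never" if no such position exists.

8

Check ¬on → X ¬fan at each position in order: 0 ✓, 1 ✓, 2 ✓, 3 ✓, 4 ✓, 5 ✓, 6 ✓, 7 ✓.
At position 8 the labels are {cold} and the next position 9 has {fan, on, target}, so ¬on → X ¬fan is false there. This is the first violation.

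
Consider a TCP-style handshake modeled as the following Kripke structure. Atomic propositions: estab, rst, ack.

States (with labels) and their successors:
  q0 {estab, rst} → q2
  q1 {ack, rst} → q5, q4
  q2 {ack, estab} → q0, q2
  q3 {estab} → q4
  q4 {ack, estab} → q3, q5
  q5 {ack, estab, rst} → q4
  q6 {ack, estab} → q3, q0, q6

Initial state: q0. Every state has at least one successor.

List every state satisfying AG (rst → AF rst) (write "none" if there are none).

States satisfying rst → AF rst: {q0, q1, q2, q3, q4, q5, q6}.
States satisfying AG (rst → AF rst): {q0, q1, q2, q3, q4, q5, q6}.

{q0, q1, q2, q3, q4, q5, q6}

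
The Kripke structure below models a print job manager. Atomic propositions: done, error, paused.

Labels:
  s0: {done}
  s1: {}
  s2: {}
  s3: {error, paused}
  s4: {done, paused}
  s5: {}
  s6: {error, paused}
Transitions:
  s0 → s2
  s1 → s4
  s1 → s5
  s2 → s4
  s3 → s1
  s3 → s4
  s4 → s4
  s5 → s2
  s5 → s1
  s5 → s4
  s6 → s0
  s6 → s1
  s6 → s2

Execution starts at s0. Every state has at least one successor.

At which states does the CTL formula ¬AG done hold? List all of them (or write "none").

{s0, s1, s2, s3, s5, s6}

States satisfying done: {s0, s4}.
States satisfying AG done: {s4}.
States satisfying ¬AG done: {s0, s1, s2, s3, s5, s6}.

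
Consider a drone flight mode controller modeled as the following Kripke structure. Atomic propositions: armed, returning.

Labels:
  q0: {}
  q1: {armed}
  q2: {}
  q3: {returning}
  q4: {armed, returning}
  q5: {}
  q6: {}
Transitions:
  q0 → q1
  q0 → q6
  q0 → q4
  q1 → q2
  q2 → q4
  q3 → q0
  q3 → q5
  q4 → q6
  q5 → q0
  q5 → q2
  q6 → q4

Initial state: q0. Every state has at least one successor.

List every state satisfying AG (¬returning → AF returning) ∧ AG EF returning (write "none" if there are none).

{q0, q1, q2, q3, q4, q5, q6}

States satisfying ¬returning → AF returning: {q0, q1, q2, q3, q4, q5, q6}.
States satisfying AG (¬returning → AF returning): {q0, q1, q2, q3, q4, q5, q6}.
States satisfying EF returning: {q0, q1, q2, q3, q4, q5, q6}.
States satisfying AG EF returning: {q0, q1, q2, q3, q4, q5, q6}.
States satisfying AG (¬returning → AF returning) ∧ AG EF returning: {q0, q1, q2, q3, q4, q5, q6}.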